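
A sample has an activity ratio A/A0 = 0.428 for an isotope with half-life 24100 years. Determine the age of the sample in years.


lambda = ln(2) / t_half = ln(2) / 24100 = 2.876129e-05 /yr
t = -ln(A/A0) / lambda
t = -ln(0.428) / 2.876129e-05
t = 29506 yr

29506


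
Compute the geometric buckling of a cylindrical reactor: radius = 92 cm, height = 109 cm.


B^2 = (2.405/R)^2 + (pi/H)^2
B^2 = (2.405/92)^2 + (pi/109)^2
B^2 = 0.0015141 /cm^2

0.0015141


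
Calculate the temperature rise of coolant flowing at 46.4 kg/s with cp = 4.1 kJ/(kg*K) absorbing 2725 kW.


dT = Q / (m_dot * cp)
dT = 2725 / (46.4 * 4.1)
dT = 14.324 C

14.324


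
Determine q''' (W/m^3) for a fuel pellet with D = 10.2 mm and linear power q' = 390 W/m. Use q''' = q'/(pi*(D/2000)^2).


r = D / 2 / 1000 = 10.2 / 2 / 1000 = 0.0051 m
q''' = q' / (pi * r^2)
q''' = 390 / (pi * 0.0051^2)
q''' = 4.7728e+06 W/m^3

4.7728e+06


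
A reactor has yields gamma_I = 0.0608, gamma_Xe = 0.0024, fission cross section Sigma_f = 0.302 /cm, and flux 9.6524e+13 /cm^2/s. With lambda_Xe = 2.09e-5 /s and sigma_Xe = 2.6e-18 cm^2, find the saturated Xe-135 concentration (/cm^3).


Xe_eq = (gamma_I + gamma_Xe) * Sigma_f * phi / (lambda_Xe + sigma_Xe * phi)
Numerator = (0.0608 + 0.0024) * 0.302 * 9.6524e+13 = 1.842296e+12
Denominator = 2.09e-5 + 2.6e-18 * 9.6524e+13 = 2.718624e-04
Xe_eq = 1.842296e+12 / 2.718624e-04 = 6.7766e+15 /cm^3

6.7766e+15


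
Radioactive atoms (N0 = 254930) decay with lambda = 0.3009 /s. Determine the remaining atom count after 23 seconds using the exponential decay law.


N = N0 * exp(-lambda * t)
N = 254930 * exp(-0.3009 * 23)
N = 251.65

251.65


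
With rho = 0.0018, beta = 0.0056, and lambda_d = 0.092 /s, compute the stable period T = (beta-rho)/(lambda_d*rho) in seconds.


T = (beta - rho) / (lambda_d * rho)
T = (0.0056 - 0.0018) / (0.092 * 0.0018)
T = 22.947 s

22.947


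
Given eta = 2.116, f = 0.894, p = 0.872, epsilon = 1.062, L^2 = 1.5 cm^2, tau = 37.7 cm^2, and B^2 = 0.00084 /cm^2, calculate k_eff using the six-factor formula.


k_inf = eta*f*p*eps = 2.116*0.894*0.872*1.062 = 1.751839
P_TNL = 1/(1 + L^2*B^2) = 1/(1 + 1.5*0.00084) = 0.9987416
P_FNL = exp(-B^2*tau) = exp(-0.00084*37.7) = 0.9688282
k_eff = k_inf * P_TNL * P_FNL = 1.751839 * 0.9987416 * 0.9688282
k_eff = 1.6951

1.6951


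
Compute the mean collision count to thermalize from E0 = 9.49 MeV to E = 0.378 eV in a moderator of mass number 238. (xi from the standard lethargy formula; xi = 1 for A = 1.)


xi = 1 + (A-1)^2/(2A)*ln((A-1)/(A+1)) = 0.008379872 (for A = 238)
n = ln(E0/E) / xi
n = ln(9.49e6 / 0.378) / 0.008379872
n = ln(2.510582e+07) / 0.008379872 = 2033.3

2033.3


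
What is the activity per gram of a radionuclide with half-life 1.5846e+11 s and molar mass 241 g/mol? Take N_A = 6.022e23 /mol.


lambda = ln(2) / t_half = ln(2) / 1.5846e+11 = 4.374272e-12 /s
SA = lambda * N_A / M
SA = 4.374272e-12 * 6.022e23 / 241
SA = 1.0930e+10 Bq/g

1.0930e+10


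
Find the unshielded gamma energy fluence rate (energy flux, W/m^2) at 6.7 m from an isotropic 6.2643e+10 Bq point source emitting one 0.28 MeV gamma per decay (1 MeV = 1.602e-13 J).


psi = A * E * 1.602e-13 / (4*pi*r^2)
psi = 6.2643e+10 * 0.28 * 1.602e-13 / (4*pi*6.7^2)
psi = 4.9812e-06 W/m^2

4.9812e-06


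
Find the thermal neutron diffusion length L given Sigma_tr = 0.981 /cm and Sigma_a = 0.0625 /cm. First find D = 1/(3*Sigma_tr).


D = 1 / (3 * Sigma_tr) = 1 / (3 * 0.981) = 0.3397893 cm
L = sqrt(D / Sigma_a)
L = sqrt(0.3397893 / 0.0625)
L = 2.3317 cm

2.3317


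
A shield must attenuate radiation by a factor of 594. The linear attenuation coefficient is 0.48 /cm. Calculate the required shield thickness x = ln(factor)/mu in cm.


x = ln(factor) / mu
x = ln(594) / 0.48
x = 13.306 cm

13.306


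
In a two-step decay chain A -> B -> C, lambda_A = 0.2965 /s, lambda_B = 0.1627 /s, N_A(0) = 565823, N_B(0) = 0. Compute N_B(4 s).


N_B(t) = lambda_A * N_A0 / (lambda_B - lambda_A) * [exp(-lambda_A*t) - exp(-lambda_B*t)]
exp(-0.2965*4) = 0.3054406; exp(-0.1627*4) = 0.5216283
N_B = 0.2965 * 565823 / (0.1627 - 0.2965) * (0.3054406 - 0.5216283)
N_B = 271069

271069


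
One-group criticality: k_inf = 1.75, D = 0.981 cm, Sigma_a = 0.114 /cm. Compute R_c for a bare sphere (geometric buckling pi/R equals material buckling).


L^2 = D / Sigma_a = 0.981 / 0.114 = 8.605263 cm^2
B_m^2 = (k_inf - 1) / L^2 = (1.75 - 1) / 8.605263 = 0.08715596 /cm^2
For a bare sphere: B_g = pi/R, so R_c = pi / sqrt(B_m^2)
R_c = pi / sqrt(0.08715596) = 10.641 cm

10.641


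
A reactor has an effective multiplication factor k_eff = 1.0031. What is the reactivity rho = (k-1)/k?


rho = (k_eff - 1) / k_eff
rho = (1.0031 - 1) / 1.0031
rho = 0.0030904

0.0030904


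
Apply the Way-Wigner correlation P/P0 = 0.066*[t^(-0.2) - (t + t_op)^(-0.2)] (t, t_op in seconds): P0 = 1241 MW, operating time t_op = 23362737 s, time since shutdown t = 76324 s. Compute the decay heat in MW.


P/P0 = 0.066 * [t^(-0.2) - (t + t_op)^(-0.2)]
P/P0 = 0.066 * [76324^(-0.2) - (76324 + 23362737)^(-0.2)]
P/P0 = 0.066 * [0.1055523 - 0.03357469] = 0.004750522
P = 1241 * 0.004750522 = 5.8954 MW

5.8954


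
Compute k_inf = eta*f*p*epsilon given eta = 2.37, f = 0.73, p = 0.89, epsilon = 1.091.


k_inf = eta * f * p * epsilon
k_inf = 2.37 * 0.73 * 0.89 * 1.091
k_inf = 1.6799

1.6799


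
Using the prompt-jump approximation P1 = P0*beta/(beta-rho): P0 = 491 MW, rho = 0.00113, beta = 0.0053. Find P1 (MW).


P1/P0 = beta / (beta - rho)
P1/P0 = 0.0053 / (0.0053 - 0.00113) = 1.270983
P1 = 491 * 1.270983 = 624.05 MW

624.05


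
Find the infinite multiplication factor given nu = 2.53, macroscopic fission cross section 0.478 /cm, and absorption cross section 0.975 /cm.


k_inf = nu * Sigma_f / Sigma_a
k_inf = 2.53 * 0.478 / 0.975
k_inf = 1.2403

1.2403


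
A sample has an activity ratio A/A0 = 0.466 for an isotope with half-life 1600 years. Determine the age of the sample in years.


lambda = ln(2) / t_half = ln(2) / 1600 = 4.332170e-04 /yr
t = -ln(A/A0) / lambda
t = -ln(0.466) / 4.332170e-04
t = 1762.6 yr

1762.6


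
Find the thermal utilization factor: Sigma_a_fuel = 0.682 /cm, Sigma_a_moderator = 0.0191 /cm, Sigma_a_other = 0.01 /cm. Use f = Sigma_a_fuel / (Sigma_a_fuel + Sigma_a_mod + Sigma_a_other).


f = Sigma_a_fuel / (Sigma_a_fuel + Sigma_a_mod + Sigma_a_other)
f = 0.682 / (0.682 + 0.0191 + 0.01)
f = 0.95908

0.95908


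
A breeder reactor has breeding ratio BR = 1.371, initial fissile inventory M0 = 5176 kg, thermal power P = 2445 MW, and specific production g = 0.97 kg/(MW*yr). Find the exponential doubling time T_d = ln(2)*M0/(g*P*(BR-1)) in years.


Breeding gain G = BR - 1 = 1.371 - 1 = 0.371
Fissile production rate = g * P * G = 0.97 * 2445 * 0.371 = 879.88215 kg/yr
T_d = ln(2) * M0 / (g * P * G)
T_d = ln(2) * 5176 / 879.88215 = 4.0775 yr

4.0775


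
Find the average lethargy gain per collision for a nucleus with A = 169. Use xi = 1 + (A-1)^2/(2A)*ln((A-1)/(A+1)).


xi = 1 + (A-1)^2/(2A) * ln((A-1)/(A+1))
xi = 1 + (169-1)^2/(2*169) * ln((169-1)/(169 +1))
xi = 0.011788

0.011788


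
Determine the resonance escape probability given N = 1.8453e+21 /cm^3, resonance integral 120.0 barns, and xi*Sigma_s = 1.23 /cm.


p = exp(-N * I * 1e-24 / (xi*Sigma_s))
p = exp(-1.8453e+21 * 120.0 * 1e-24 / 1.23)
p = 0.83525

0.83525


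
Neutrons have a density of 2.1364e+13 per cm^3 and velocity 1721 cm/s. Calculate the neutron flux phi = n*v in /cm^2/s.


phi = n * v
phi = 2.1364e+13 * 1721
phi = 3.6767e+16 /cm^2/s

3.6767e+16


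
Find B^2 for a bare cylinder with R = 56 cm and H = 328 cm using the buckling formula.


B^2 = (2.405/R)^2 + (pi/H)^2
B^2 = (2.405/56)^2 + (pi/328)^2
B^2 = 0.0019361 /cm^2

0.0019361


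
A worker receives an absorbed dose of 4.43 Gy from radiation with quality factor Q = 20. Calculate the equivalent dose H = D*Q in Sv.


H = D * Q
H = 4.43 * 20
H = 88.600 Sv

88.600


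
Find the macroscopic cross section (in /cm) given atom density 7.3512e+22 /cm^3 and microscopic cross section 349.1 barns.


Sigma = N * sigma_barns * 1e-24
Sigma = 7.3512e+22 * 349.1 * 1e-24
Sigma = 25.663 /cm

25.663


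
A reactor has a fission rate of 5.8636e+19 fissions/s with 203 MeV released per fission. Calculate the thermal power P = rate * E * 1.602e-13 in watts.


P = fission_rate * E_MeV * 1.602e-13
P = 5.8636e+19 * 203 * 1.602e-13
P = 1.9069e+09 W

1.9069e+09


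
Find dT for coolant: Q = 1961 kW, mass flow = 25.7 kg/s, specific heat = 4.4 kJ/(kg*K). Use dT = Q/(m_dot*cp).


dT = Q / (m_dot * cp)
dT = 1961 / (25.7 * 4.4)
dT = 17.342 C

17.342


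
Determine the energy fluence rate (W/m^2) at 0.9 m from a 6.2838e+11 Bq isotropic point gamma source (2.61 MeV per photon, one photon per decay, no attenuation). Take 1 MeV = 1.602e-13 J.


psi = A * E * 1.602e-13 / (4*pi*r^2)
psi = 6.2838e+11 * 2.61 * 1.602e-13 / (4*pi*0.9^2)
psi = 0.025813 W/m^2

0.025813


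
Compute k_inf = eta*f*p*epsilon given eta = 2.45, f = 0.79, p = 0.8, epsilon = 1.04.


k_inf = eta * f * p * epsilon
k_inf = 2.45 * 0.79 * 0.8 * 1.04
k_inf = 1.6103

1.6103


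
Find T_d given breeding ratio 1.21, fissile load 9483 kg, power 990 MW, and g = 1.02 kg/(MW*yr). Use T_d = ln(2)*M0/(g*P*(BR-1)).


Breeding gain G = BR - 1 = 1.21 - 1 = 0.21
Fissile production rate = g * P * G = 1.02 * 990 * 0.21 = 212.058 kg/yr
T_d = ln(2) * M0 / (g * P * G)
T_d = ln(2) * 9483 / 212.058 = 30.997 yr

30.997


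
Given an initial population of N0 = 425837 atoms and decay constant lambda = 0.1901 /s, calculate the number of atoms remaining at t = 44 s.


N = N0 * exp(-lambda * t)
N = 425837 * exp(-0.1901 * 44)
N = 99.227

99.227


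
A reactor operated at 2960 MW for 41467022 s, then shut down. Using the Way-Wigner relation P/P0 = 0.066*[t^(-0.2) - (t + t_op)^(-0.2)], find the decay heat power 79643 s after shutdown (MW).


P/P0 = 0.066 * [t^(-0.2) - (t + t_op)^(-0.2)]
P/P0 = 0.066 * [79643^(-0.2) - (79643 + 41467022)^(-0.2)]
P/P0 = 0.066 * [0.1046575 - 0.02994282] = 0.004931169
P = 2960 * 0.004931169 = 14.596 MW

14.596


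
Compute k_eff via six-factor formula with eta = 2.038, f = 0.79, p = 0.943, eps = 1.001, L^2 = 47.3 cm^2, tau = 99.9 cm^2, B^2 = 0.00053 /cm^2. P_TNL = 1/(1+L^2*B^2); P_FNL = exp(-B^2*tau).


k_inf = eta*f*p*eps = 2.038*0.79*0.943*1.001 = 1.519767
P_TNL = 1/(1 + L^2*B^2) = 1/(1 + 47.3*0.00053) = 0.9755441
P_FNL = exp(-B^2*tau) = exp(-0.00053*99.9) = 0.9484303
k_eff = k_inf * P_TNL * P_FNL = 1.519767 * 0.9755441 * 0.9484303
k_eff = 1.4061

1.4061


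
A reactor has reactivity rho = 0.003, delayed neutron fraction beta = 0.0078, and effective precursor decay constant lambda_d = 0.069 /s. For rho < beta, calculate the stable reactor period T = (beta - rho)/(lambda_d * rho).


T = (beta - rho) / (lambda_d * rho)
T = (0.0078 - 0.003) / (0.069 * 0.003)
T = 23.188 s

23.188


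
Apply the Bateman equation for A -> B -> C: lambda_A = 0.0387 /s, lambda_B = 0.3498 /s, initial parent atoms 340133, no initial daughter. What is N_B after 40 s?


N_B(t) = lambda_A * N_A0 / (lambda_B - lambda_A) * [exp(-lambda_A*t) - exp(-lambda_B*t)]
exp(-0.0387*40) = 0.2126729; exp(-0.3498*40) = 8.382076e-07
N_B = 0.0387 * 340133 / (0.3498 - 0.0387) * (0.2126729 - 8.382076e-07)
N_B = 8998.5

8998.5


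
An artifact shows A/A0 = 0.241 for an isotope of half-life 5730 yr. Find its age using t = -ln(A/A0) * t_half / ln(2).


lambda = ln(2) / t_half = ln(2) / 5730 = 1.209681e-04 /yr
t = -ln(A/A0) / lambda
t = -ln(0.241) / 1.209681e-04
t = 11763 yr

11763


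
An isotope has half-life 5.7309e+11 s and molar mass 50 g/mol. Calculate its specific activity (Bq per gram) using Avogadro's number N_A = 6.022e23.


lambda = ln(2) / t_half = ln(2) / 5.7309e+11 = 1.209491e-12 /s
SA = lambda * N_A / M
SA = 1.209491e-12 * 6.022e23 / 50
SA = 1.4567e+10 Bq/g

1.4567e+10


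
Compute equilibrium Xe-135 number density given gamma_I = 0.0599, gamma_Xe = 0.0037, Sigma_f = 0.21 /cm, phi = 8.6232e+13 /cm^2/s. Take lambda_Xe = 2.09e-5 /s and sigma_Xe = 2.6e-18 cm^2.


Xe_eq = (gamma_I + gamma_Xe) * Sigma_f * phi / (lambda_Xe + sigma_Xe * phi)
Numerator = (0.0599 + 0.0037) * 0.21 * 8.6232e+13 = 1.151715e+12
Denominator = 2.09e-5 + 2.6e-18 * 8.6232e+13 = 2.451032e-04
Xe_eq = 1.151715e+12 / 2.451032e-04 = 4.6989e+15 /cm^3

4.6989e+15


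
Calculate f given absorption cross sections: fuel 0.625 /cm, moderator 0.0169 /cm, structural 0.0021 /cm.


f = Sigma_a_fuel / (Sigma_a_fuel + Sigma_a_mod + Sigma_a_other)
f = 0.625 / (0.625 + 0.0169 + 0.0021)
f = 0.97050

0.97050


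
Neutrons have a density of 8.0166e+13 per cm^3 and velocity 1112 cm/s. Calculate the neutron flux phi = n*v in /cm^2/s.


phi = n * v
phi = 8.0166e+13 * 1112
phi = 8.9145e+16 /cm^2/s

8.9145e+16


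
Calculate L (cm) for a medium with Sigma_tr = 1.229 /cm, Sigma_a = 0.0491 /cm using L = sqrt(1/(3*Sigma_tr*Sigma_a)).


D = 1 / (3 * Sigma_tr) = 1 / (3 * 1.229) = 0.2712232 cm
L = sqrt(D / Sigma_a)
L = sqrt(0.2712232 / 0.0491)
L = 2.3503 cm

2.3503


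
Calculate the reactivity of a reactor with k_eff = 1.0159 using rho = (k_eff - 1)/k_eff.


rho = (k_eff - 1) / k_eff
rho = (1.0159 - 1) / 1.0159
rho = 0.015651

0.015651


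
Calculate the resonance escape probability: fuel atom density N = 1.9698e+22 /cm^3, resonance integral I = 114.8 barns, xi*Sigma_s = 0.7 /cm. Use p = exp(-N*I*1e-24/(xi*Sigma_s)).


p = exp(-N * I * 1e-24 / (xi*Sigma_s))
p = exp(-1.9698e+22 * 114.8 * 1e-24 / 0.7)
p = 0.039539

0.039539


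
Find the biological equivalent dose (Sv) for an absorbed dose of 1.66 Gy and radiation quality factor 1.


H = D * Q
H = 1.66 * 1
H = 1.6600 Sv

1.6600


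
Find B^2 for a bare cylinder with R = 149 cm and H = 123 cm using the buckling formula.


B^2 = (2.405/R)^2 + (pi/H)^2
B^2 = (2.405/149)^2 + (pi/123)^2
B^2 = 9.1289e-04 /cm^2

9.1289e-04


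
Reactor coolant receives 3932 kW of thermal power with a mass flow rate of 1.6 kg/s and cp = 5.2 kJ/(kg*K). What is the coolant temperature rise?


dT = Q / (m_dot * cp)
dT = 3932 / (1.6 * 5.2)
dT = 472.60 C

472.60


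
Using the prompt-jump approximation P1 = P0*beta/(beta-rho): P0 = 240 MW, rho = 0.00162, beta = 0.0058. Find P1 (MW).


P1/P0 = beta / (beta - rho)
P1/P0 = 0.0058 / (0.0058 - 0.00162) = 1.387560
P1 = 240 * 1.387560 = 333.01 MW

333.01


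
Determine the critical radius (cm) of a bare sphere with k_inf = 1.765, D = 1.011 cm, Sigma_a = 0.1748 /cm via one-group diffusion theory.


L^2 = D / Sigma_a = 1.011 / 0.1748 = 5.783753 cm^2
B_m^2 = (k_inf - 1) / L^2 = (1.765 - 1) / 5.783753 = 0.1322671 /cm^2
For a bare sphere: B_g = pi/R, so R_c = pi / sqrt(B_m^2)
R_c = pi / sqrt(0.1322671) = 8.6382 cm

8.6382


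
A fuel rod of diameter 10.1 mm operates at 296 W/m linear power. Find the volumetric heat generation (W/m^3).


r = D / 2 / 1000 = 10.1 / 2 / 1000 = 0.00505 m
q''' = q' / (pi * r^2)
q''' = 296 / (pi * 0.00505^2)
q''' = 3.6945e+06 W/m^3

3.6945e+06


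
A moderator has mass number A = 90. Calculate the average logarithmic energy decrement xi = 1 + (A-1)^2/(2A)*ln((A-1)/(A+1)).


xi = 1 + (A-1)^2/(2A) * ln((A-1)/(A+1))
xi = 1 + (90-1)^2/(2*90) * ln((90-1)/(90 +1))
xi = 0.022059

0.022059


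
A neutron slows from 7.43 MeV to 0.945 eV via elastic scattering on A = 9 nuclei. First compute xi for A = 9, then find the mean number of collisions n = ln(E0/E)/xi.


xi = 1 + (A-1)^2/(2A)*ln((A-1)/(A+1)) = 0.2066007 (for A = 9)
n = ln(E0/E) / xi
n = ln(7.43e6 / 0.945) / 0.2066007
n = ln(7.862434e+06) / 0.2066007 = 76.852

76.852


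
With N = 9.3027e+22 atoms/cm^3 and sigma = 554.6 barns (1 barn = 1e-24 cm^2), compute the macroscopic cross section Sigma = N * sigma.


Sigma = N * sigma_barns * 1e-24
Sigma = 9.3027e+22 * 554.6 * 1e-24
Sigma = 51.593 /cm

51.593


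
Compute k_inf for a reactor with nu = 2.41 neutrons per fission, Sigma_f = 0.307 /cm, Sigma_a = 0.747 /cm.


k_inf = nu * Sigma_f / Sigma_a
k_inf = 2.41 * 0.307 / 0.747
k_inf = 0.99046

0.99046


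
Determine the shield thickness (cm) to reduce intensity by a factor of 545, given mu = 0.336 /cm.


x = ln(factor) / mu
x = ln(545) / 0.336
x = 18.752 cm

18.752


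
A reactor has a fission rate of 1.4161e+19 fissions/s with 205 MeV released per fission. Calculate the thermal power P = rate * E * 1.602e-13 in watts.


P = fission_rate * E_MeV * 1.602e-13
P = 1.4161e+19 * 205 * 1.602e-13
P = 4.6506e+08 W

4.6506e+08


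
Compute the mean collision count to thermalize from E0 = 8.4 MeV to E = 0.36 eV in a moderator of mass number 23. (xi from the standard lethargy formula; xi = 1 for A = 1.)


xi = 1 + (A-1)^2/(2A)*ln((A-1)/(A+1)) = 0.08448899 (for A = 23)
n = ln(E0/E) / xi
n = ln(8.4e6 / 0.36) / 0.08448899
n = ln(2.333333e+07) / 0.08448899 = 200.80

200.80


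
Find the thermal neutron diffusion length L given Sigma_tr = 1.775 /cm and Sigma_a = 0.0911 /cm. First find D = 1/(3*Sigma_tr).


D = 1 / (3 * Sigma_tr) = 1 / (3 * 1.775) = 0.1877934 cm
L = sqrt(D / Sigma_a)
L = sqrt(0.1877934 / 0.0911)
L = 1.4358 cm

1.4358


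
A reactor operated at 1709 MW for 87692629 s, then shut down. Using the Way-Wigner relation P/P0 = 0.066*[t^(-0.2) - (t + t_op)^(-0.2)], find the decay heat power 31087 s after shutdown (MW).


P/P0 = 0.066 * [t^(-0.2) - (t + t_op)^(-0.2)]
P/P0 = 0.066 * [31087^(-0.2) - (31087 + 87692629)^(-0.2)]
P/P0 = 0.066 * [0.1263235 - 0.02578556] = 0.006635504
P = 1709 * 0.006635504 = 11.340 MW

11.340


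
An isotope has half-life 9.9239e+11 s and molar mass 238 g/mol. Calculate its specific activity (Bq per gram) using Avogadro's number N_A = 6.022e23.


lambda = ln(2) / t_half = ln(2) / 9.9239e+11 = 6.984625e-13 /s
SA = lambda * N_A / M
SA = 6.984625e-13 * 6.022e23 / 238
SA = 1.7673e+09 Bq/g

1.7673e+09


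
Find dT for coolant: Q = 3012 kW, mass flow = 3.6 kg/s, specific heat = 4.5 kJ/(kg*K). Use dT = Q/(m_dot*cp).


dT = Q / (m_dot * cp)
dT = 3012 / (3.6 * 4.5)
dT = 185.93 C

185.93


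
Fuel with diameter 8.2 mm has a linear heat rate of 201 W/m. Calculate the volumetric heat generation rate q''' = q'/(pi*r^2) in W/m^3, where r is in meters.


r = D / 2 / 1000 = 8.2 / 2 / 1000 = 0.0041 m
q''' = q' / (pi * r^2)
q''' = 201 / (pi * 0.0041^2)
q''' = 3.8061e+06 W/m^3

3.8061e+06


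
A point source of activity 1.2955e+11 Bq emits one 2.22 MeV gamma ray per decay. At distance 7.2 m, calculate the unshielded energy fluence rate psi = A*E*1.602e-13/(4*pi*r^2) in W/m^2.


psi = A * E * 1.602e-13 / (4*pi*r^2)
psi = 1.2955e+11 * 2.22 * 1.602e-13 / (4*pi*7.2^2)
psi = 7.0726e-05 W/m^2

7.0726e-05


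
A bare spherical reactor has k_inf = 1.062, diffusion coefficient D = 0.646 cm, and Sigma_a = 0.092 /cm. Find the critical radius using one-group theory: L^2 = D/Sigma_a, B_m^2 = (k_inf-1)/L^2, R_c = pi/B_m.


L^2 = D / Sigma_a = 0.646 / 0.092 = 7.021739 cm^2
B_m^2 = (k_inf - 1) / L^2 = (1.062 - 1) / 7.021739 = 0.008829722 /cm^2
For a bare sphere: B_g = pi/R, so R_c = pi / sqrt(B_m^2)
R_c = pi / sqrt(0.008829722) = 33.433 cm

33.433


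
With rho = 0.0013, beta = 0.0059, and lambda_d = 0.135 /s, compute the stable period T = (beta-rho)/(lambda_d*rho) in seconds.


T = (beta - rho) / (lambda_d * rho)
T = (0.0059 - 0.0013) / (0.135 * 0.0013)
T = 26.211 s

26.211


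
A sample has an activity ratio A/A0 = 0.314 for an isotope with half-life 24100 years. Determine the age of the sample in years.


lambda = ln(2) / t_half = ln(2) / 24100 = 2.876129e-05 /yr
t = -ln(A/A0) / lambda
t = -ln(0.314) / 2.876129e-05
t = 40275 yr

40275


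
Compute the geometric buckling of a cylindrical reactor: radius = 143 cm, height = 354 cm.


B^2 = (2.405/R)^2 + (pi/H)^2
B^2 = (2.405/143)^2 + (pi/354)^2
B^2 = 3.6161e-04 /cm^2

3.6161e-04


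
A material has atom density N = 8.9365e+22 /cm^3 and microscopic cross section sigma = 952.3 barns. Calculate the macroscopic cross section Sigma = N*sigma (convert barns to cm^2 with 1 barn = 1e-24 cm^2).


Sigma = N * sigma_barns * 1e-24
Sigma = 8.9365e+22 * 952.3 * 1e-24
Sigma = 85.102 /cm

85.102


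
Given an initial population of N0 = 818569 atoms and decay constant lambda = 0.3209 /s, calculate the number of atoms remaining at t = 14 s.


N = N0 * exp(-lambda * t)
N = 818569 * exp(-0.3209 * 14)
N = 9161.0

9161.0


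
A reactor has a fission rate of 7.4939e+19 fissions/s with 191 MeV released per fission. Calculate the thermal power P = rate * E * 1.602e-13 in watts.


P = fission_rate * E_MeV * 1.602e-13
P = 7.4939e+19 * 191 * 1.602e-13
P = 2.2930e+09 W

2.2930e+09


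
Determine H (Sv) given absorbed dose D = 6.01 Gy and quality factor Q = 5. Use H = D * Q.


H = D * Q
H = 6.01 * 5
H = 30.050 Sv

30.050


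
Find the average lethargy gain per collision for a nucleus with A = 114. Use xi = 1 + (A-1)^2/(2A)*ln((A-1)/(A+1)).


xi = 1 + (A-1)^2/(2A) * ln((A-1)/(A+1))
xi = 1 + (114-1)^2/(2*114) * ln((114-1)/(114 +1))
xi = 0.017442

0.017442


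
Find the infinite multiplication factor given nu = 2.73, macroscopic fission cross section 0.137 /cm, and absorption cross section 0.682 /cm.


k_inf = nu * Sigma_f / Sigma_a
k_inf = 2.73 * 0.137 / 0.682
k_inf = 0.54840

0.54840


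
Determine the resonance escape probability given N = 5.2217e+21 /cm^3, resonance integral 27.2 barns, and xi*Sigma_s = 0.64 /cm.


p = exp(-N * I * 1e-24 / (xi*Sigma_s))
p = exp(-5.2217e+21 * 27.2 * 1e-24 / 0.64)
p = 0.80098

0.80098


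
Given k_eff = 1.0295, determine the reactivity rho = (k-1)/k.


rho = (k_eff - 1) / k_eff
rho = (1.0295 - 1) / 1.0295
rho = 0.028655

0.028655


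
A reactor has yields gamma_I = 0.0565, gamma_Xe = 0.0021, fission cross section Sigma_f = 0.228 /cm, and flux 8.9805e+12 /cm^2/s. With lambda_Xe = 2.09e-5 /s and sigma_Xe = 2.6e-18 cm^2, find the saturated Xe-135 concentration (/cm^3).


Xe_eq = (gamma_I + gamma_Xe) * Sigma_f * phi / (lambda_Xe + sigma_Xe * phi)
Numerator = (0.0565 + 0.0021) * 0.228 * 8.9805e+12 = 1.199867e+11
Denominator = 2.09e-5 + 2.6e-18 * 8.9805e+12 = 4.424930e-05
Xe_eq = 1.199867e+11 / 4.424930e-05 = 2.7116e+15 /cm^3

2.7116e+15


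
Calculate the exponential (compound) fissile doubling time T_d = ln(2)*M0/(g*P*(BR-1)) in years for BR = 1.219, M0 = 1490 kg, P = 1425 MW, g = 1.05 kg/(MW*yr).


Breeding gain G = BR - 1 = 1.219 - 1 = 0.219
Fissile production rate = g * P * G = 1.05 * 1425 * 0.219 = 327.67875 kg/yr
T_d = ln(2) * M0 / (g * P * G)
T_d = ln(2) * 1490 / 327.67875 = 3.1518 yr

3.1518


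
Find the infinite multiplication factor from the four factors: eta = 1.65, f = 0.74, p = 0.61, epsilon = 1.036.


k_inf = eta * f * p * epsilon
k_inf = 1.65 * 0.74 * 0.61 * 1.036
k_inf = 0.77162

0.77162


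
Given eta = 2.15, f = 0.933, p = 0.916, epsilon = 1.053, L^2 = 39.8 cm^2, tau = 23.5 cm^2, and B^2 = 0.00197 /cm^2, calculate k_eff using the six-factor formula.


k_inf = eta*f*p*eps = 2.15*0.933*0.916*1.053 = 1.934835
P_TNL = 1/(1 + L^2*B^2) = 1/(1 + 39.8*0.00197) = 0.9272945
P_FNL = exp(-B^2*tau) = exp(-0.00197*23.5) = 0.9547603
k_eff = k_inf * P_TNL * P_FNL = 1.934835 * 0.9272945 * 0.9547603
k_eff = 1.7130

1.7130


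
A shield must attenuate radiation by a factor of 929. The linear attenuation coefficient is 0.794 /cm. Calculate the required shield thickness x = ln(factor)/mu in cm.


x = ln(factor) / mu
x = ln(929) / 0.794
x = 8.6072 cm

8.6072


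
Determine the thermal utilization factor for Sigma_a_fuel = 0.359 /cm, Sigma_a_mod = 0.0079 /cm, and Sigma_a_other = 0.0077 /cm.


f = Sigma_a_fuel / (Sigma_a_fuel + Sigma_a_mod + Sigma_a_other)
f = 0.359 / (0.359 + 0.0079 + 0.0077)
f = 0.95836

0.95836


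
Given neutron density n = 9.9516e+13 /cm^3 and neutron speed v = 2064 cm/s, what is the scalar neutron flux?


phi = n * v
phi = 9.9516e+13 * 2064
phi = 2.0540e+17 /cm^2/s

2.0540e+17


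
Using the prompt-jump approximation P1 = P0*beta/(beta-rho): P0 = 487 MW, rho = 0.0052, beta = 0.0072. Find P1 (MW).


P1/P0 = beta / (beta - rho)
P1/P0 = 0.0072 / (0.0072 - 0.0052) = 3.600000
P1 = 487 * 3.600000 = 1753.2 MW

1753.2


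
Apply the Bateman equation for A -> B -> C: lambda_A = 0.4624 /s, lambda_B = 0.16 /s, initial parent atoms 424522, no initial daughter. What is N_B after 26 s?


N_B(t) = lambda_A * N_A0 / (lambda_B - lambda_A) * [exp(-lambda_A*t) - exp(-lambda_B*t)]
exp(-0.4624*26) = 6.008112e-06; exp(-0.16*26) = 0.01560756
N_B = 0.4624 * 424522 / (0.16 - 0.4624) * (6.008112e-06 - 0.01560756)
N_B = 10128

10128


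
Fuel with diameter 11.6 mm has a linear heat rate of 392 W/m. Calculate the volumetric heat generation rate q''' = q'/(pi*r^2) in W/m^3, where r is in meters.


r = D / 2 / 1000 = 11.6 / 2 / 1000 = 0.0058 m
q''' = q' / (pi * r^2)
q''' = 392 / (pi * 0.0058^2)
q''' = 3.7092e+06 W/m^3

3.7092e+06


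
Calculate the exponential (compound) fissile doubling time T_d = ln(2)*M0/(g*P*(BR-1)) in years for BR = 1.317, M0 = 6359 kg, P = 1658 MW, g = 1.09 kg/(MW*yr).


Breeding gain G = BR - 1 = 1.317 - 1 = 0.317
Fissile production rate = g * P * G = 1.09 * 1658 * 0.317 = 572.88874 kg/yr
T_d = ln(2) * M0 / (g * P * G)
T_d = ln(2) * 6359 / 572.88874 = 7.6939 yr

7.6939


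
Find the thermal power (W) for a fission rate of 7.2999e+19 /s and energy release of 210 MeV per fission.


P = fission_rate * E_MeV * 1.602e-13
P = 7.2999e+19 * 210 * 1.602e-13
P = 2.4558e+09 W

2.4558e+09


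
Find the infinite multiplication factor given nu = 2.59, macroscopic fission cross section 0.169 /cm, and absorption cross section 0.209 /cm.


k_inf = nu * Sigma_f / Sigma_a
k_inf = 2.59 * 0.169 / 0.209
k_inf = 2.0943

2.0943


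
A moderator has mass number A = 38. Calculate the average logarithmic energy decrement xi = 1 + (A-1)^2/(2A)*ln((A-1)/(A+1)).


xi = 1 + (A-1)^2/(2A) * ln((A-1)/(A+1))
xi = 1 + (38-1)^2/(2*38) * ln((38-1)/(38 +1))
xi = 0.051720

0.051720


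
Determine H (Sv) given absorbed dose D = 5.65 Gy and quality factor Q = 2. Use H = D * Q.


H = D * Q
H = 5.65 * 2
H = 11.300 Sv

11.300


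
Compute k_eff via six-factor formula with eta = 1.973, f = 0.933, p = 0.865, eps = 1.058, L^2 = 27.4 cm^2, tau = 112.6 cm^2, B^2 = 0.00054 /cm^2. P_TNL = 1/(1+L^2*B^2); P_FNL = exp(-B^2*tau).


k_inf = eta*f*p*eps = 1.973*0.933*0.865*1.058 = 1.684653
P_TNL = 1/(1 + L^2*B^2) = 1/(1 + 27.4*0.00054) = 0.9854197
P_FNL = exp(-B^2*tau) = exp(-0.00054*112.6) = 0.9410077
k_eff = k_inf * P_TNL * P_FNL = 1.684653 * 0.9854197 * 0.9410077
k_eff = 1.5622

1.5622


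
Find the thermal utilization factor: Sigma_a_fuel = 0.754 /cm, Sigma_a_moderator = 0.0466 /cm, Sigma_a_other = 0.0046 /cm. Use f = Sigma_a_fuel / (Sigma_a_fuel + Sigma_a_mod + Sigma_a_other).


f = Sigma_a_fuel / (Sigma_a_fuel + Sigma_a_mod + Sigma_a_other)
f = 0.754 / (0.754 + 0.0466 + 0.0046)
f = 0.93641

0.93641


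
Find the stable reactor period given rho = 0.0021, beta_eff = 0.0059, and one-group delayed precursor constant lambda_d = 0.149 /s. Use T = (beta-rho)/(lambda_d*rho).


T = (beta - rho) / (lambda_d * rho)
T = (0.0059 - 0.0021) / (0.149 * 0.0021)
T = 12.144 s

12.144


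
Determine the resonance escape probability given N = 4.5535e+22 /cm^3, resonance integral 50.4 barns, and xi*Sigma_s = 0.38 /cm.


p = exp(-N * I * 1e-24 / (xi*Sigma_s))
p = exp(-4.5535e+22 * 50.4 * 1e-24 / 0.38)
p = 0.0023830

0.0023830


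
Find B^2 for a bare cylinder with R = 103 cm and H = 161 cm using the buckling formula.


B^2 = (2.405/R)^2 + (pi/H)^2
B^2 = (2.405/103)^2 + (pi/161)^2
B^2 = 9.2596e-04 /cm^2

9.2596e-04


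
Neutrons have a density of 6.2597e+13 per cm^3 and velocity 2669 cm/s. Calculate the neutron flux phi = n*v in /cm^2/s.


phi = n * v
phi = 6.2597e+13 * 2669
phi = 1.6707e+17 /cm^2/s

1.6707e+17


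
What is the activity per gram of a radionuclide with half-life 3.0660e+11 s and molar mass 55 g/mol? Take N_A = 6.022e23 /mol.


lambda = ln(2) / t_half = ln(2) / 3.0660e+11 = 2.260754e-12 /s
SA = lambda * N_A / M
SA = 2.260754e-12 * 6.022e23 / 55
SA = 2.4753e+10 Bq/g

2.4753e+10


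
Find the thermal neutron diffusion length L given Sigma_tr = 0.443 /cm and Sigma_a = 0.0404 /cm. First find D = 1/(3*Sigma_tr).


D = 1 / (3 * Sigma_tr) = 1 / (3 * 0.443) = 0.7524454 cm
L = sqrt(D / Sigma_a)
L = sqrt(0.7524454 / 0.0404)
L = 4.3157 cm

4.3157


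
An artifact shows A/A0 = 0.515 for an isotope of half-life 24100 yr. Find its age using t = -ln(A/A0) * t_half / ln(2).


lambda = ln(2) / t_half = ln(2) / 24100 = 2.876129e-05 /yr
t = -ln(A/A0) / lambda
t = -ln(0.515) / 2.876129e-05
t = 23072 yr

23072


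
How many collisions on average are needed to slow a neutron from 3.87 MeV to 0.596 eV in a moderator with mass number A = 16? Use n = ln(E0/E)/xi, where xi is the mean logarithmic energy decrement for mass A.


xi = 1 + (A-1)^2/(2A)*ln((A-1)/(A+1)) = 0.1199467 (for A = 16)
n = ln(E0/E) / xi
n = ln(3.87e6 / 0.596) / 0.1199467
n = ln(6.493289e+06) / 0.1199467 = 130.78

130.78


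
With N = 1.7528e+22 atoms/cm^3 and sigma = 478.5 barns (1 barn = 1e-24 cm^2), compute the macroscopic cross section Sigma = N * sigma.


Sigma = N * sigma_barns * 1e-24
Sigma = 1.7528e+22 * 478.5 * 1e-24
Sigma = 8.3871 /cm

8.3871


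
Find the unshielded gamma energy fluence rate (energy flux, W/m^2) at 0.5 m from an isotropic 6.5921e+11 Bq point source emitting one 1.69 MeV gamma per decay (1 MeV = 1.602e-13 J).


psi = A * E * 1.602e-13 / (4*pi*r^2)
psi = 6.5921e+11 * 1.69 * 1.602e-13 / (4*pi*0.5^2)
psi = 0.056810 W/m^2

0.056810


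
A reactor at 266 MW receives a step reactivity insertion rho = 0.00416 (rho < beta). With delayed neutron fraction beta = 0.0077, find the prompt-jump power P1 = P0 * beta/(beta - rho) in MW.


P1/P0 = beta / (beta - rho)
P1/P0 = 0.0077 / (0.0077 - 0.00416) = 2.175141
P1 = 266 * 2.175141 = 578.59 MW

578.59


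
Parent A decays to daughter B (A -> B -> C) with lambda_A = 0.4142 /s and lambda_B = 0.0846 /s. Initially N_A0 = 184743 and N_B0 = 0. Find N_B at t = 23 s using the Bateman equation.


N_B(t) = lambda_A * N_A0 / (lambda_B - lambda_A) * [exp(-lambda_A*t) - exp(-lambda_B*t)]
exp(-0.4142*23) = 7.288702e-05; exp(-0.0846*23) = 0.1428729
N_B = 0.4142 * 184743 / (0.0846 - 0.4142) * (7.288702e-05 - 0.1428729)
N_B = 33153

33153


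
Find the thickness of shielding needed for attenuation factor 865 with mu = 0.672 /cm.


x = ln(factor) / mu
x = ln(865) / 0.672
x = 10.064 cm

10.064


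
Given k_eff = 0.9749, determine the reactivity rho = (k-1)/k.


rho = (k_eff - 1) / k_eff
rho = (0.9749 - 1) / 0.9749
rho = -0.025746

-0.025746


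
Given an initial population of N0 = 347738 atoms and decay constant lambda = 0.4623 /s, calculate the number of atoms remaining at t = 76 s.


N = N0 * exp(-lambda * t)
N = 347738 * exp(-0.4623 * 76)
N = 1.9160e-10

1.9160e-10


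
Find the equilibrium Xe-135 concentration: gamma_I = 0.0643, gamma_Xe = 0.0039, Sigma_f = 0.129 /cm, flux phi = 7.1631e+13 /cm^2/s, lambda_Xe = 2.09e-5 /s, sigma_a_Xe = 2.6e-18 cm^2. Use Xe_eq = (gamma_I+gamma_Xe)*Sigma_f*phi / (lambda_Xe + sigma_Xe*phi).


Xe_eq = (gamma_I + gamma_Xe) * Sigma_f * phi / (lambda_Xe + sigma_Xe * phi)
Numerator = (0.0643 + 0.0039) * 0.129 * 7.1631e+13 = 6.301952e+11
Denominator = 2.09e-5 + 2.6e-18 * 7.1631e+13 = 2.071406e-04
Xe_eq = 6.301952e+11 / 2.071406e-04 = 3.0424e+15 /cm^3

3.0424e+15


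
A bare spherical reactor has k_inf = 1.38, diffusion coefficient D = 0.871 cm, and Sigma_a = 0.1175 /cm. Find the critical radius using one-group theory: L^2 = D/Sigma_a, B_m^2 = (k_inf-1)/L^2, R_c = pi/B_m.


L^2 = D / Sigma_a = 0.871 / 0.1175 = 7.412766 cm^2
B_m^2 = (k_inf - 1) / L^2 = (1.38 - 1) / 7.412766 = 0.05126292 /cm^2
For a bare sphere: B_g = pi/R, so R_c = pi / sqrt(B_m^2)
R_c = pi / sqrt(0.05126292) = 13.875 cm

13.875


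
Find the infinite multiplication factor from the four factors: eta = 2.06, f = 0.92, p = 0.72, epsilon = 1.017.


k_inf = eta * f * p * epsilon
k_inf = 2.06 * 0.92 * 0.72 * 1.017
k_inf = 1.3877

1.3877


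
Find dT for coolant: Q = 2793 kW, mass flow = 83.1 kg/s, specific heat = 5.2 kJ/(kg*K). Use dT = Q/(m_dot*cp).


dT = Q / (m_dot * cp)
dT = 2793 / (83.1 * 5.2)
dT = 6.4635 C

6.4635


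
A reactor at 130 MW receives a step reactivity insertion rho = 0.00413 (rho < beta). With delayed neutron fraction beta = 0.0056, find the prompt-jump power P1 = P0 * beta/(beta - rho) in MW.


P1/P0 = beta / (beta - rho)
P1/P0 = 0.0056 / (0.0056 - 0.00413) = 3.809524
P1 = 130 * 3.809524 = 495.24 MW

495.24


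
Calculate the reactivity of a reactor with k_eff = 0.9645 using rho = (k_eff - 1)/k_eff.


rho = (k_eff - 1) / k_eff
rho = (0.9645 - 1) / 0.9645
rho = -0.036807

-0.036807


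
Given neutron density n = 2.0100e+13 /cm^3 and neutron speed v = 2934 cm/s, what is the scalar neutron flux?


phi = n * v
phi = 2.0100e+13 * 2934
phi = 5.8973e+16 /cm^2/s

5.8973e+16


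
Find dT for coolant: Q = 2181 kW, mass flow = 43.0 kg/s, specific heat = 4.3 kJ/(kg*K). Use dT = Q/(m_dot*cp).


dT = Q / (m_dot * cp)
dT = 2181 / (43.0 * 4.3)
dT = 11.796 C

11.796


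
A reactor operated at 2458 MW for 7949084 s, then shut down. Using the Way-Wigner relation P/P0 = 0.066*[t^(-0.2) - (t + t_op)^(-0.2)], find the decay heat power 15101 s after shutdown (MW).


P/P0 = 0.066 * [t^(-0.2) - (t + t_op)^(-0.2)]
P/P0 = 0.066 * [15101^(-0.2) - (15101 + 7949084)^(-0.2)]
P/P0 = 0.066 * [0.1459482 - 0.04166503] = 0.006882689
P = 2458 * 0.006882689 = 16.918 MW

16.918


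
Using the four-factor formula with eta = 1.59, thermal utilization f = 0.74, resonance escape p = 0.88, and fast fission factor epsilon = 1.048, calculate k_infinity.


k_inf = eta * f * p * epsilon
k_inf = 1.59 * 0.74 * 0.88 * 1.048
k_inf = 1.0851

1.0851


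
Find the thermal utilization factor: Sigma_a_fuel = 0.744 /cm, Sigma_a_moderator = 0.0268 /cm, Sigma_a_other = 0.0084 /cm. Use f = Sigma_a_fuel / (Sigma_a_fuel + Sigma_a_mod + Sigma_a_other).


f = Sigma_a_fuel / (Sigma_a_fuel + Sigma_a_mod + Sigma_a_other)
f = 0.744 / (0.744 + 0.0268 + 0.0084)
f = 0.95483

0.95483


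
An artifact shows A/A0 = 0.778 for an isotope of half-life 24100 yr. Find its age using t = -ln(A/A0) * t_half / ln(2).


lambda = ln(2) / t_half = ln(2) / 24100 = 2.876129e-05 /yr
t = -ln(A/A0) / lambda
t = -ln(0.778) / 2.876129e-05
t = 8728.0 yr

8728.0


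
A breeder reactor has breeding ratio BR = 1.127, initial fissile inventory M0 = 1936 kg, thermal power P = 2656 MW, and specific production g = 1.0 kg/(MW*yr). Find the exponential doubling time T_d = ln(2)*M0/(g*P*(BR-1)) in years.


Breeding gain G = BR - 1 = 1.127 - 1 = 0.127
Fissile production rate = g * P * G = 1.0 * 2656 * 0.127 = 337.312 kg/yr
T_d = ln(2) * M0 / (g * P * G)
T_d = ln(2) * 1936 / 337.312 = 3.9783 yr

3.9783


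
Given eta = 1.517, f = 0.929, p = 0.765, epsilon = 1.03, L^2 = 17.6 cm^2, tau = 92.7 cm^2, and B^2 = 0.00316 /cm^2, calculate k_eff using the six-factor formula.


k_inf = eta*f*p*eps = 1.517*0.929*0.765*1.03 = 1.110452
P_TNL = 1/(1 + L^2*B^2) = 1/(1 + 17.6*0.00316) = 0.9473142
P_FNL = exp(-B^2*tau) = exp(-0.00316*92.7) = 0.7460729
k_eff = k_inf * P_TNL * P_FNL = 1.110452 * 0.9473142 * 0.7460729
k_eff = 0.78483

0.78483


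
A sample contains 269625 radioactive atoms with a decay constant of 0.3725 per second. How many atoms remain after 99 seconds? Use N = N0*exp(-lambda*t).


N = N0 * exp(-lambda * t)
N = 269625 * exp(-0.3725 * 99)
N = 2.6006e-11

2.6006e-11


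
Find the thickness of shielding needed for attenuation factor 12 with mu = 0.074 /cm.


x = ln(factor) / mu
x = ln(12) / 0.074
x = 33.580 cm

33.580


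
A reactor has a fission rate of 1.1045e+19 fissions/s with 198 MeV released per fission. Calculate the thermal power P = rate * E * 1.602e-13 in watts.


P = fission_rate * E_MeV * 1.602e-13
P = 1.1045e+19 * 198 * 1.602e-13
P = 3.5034e+08 W

3.5034e+08


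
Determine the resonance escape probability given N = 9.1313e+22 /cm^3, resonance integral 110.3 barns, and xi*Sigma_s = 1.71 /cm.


p = exp(-N * I * 1e-24 / (xi*Sigma_s))
p = exp(-9.1313e+22 * 110.3 * 1e-24 / 1.71)
p = 0.0027671

0.0027671


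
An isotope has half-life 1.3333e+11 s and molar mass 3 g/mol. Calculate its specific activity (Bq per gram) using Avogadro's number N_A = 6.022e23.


lambda = ln(2) / t_half = ln(2) / 1.3333e+11 = 5.198734e-12 /s
SA = lambda * N_A / M
SA = 5.198734e-12 * 6.022e23 / 3
SA = 1.0436e+12 Bq/g

1.0436e+12


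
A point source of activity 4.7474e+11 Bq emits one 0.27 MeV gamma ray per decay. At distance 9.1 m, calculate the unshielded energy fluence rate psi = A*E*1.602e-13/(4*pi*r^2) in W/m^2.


psi = A * E * 1.602e-13 / (4*pi*r^2)
psi = 4.7474e+11 * 0.27 * 1.602e-13 / (4*pi*9.1^2)
psi = 1.9733e-05 W/m^2

1.9733e-05


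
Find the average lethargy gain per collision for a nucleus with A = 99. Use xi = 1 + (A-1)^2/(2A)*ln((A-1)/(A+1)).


xi = 1 + (A-1)^2/(2A) * ln((A-1)/(A+1))
xi = 1 + (99-1)^2/(2*99) * ln((99-1)/(99 +1))
xi = 0.020067

0.020067


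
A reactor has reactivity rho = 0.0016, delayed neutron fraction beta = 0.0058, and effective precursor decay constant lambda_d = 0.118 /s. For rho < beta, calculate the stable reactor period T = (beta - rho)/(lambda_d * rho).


T = (beta - rho) / (lambda_d * rho)
T = (0.0058 - 0.0016) / (0.118 * 0.0016)
T = 22.246 s

22.246


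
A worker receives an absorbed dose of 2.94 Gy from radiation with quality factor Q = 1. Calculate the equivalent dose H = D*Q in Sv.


H = D * Q
H = 2.94 * 1
H = 2.9400 Sv

2.9400


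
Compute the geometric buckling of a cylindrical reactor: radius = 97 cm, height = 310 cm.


B^2 = (2.405/R)^2 + (pi/H)^2
B^2 = (2.405/97)^2 + (pi/310)^2
B^2 = 7.1743e-04 /cm^2

7.1743e-04


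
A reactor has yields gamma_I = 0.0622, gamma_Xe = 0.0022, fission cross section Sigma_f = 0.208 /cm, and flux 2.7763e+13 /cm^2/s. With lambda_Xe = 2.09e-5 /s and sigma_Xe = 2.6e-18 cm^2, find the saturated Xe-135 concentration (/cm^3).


Xe_eq = (gamma_I + gamma_Xe) * Sigma_f * phi / (lambda_Xe + sigma_Xe * phi)
Numerator = (0.0622 + 0.0022) * 0.208 * 2.7763e+13 = 3.718909e+11
Denominator = 2.09e-5 + 2.6e-18 * 2.7763e+13 = 9.308380e-05
Xe_eq = 3.718909e+11 / 9.308380e-05 = 3.9952e+15 /cm^3

3.9952e+15


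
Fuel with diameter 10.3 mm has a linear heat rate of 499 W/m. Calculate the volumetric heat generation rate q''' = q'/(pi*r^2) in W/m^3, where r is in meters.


r = D / 2 / 1000 = 10.3 / 2 / 1000 = 0.00515 m
q''' = q' / (pi * r^2)
q''' = 499 / (pi * 0.00515^2)
q''' = 5.9888e+06 W/m^3

5.9888e+06


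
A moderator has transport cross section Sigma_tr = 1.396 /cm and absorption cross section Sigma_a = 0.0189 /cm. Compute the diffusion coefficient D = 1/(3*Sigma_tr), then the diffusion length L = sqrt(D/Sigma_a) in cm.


D = 1 / (3 * Sigma_tr) = 1 / (3 * 1.396) = 0.2387775 cm
L = sqrt(D / Sigma_a)
L = sqrt(0.2387775 / 0.0189)
L = 3.5544 cm

3.5544


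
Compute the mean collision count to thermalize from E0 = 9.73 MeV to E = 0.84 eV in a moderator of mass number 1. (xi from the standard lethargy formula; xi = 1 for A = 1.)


xi = 1 + (A-1)^2/(2A)*ln((A-1)/(A+1)) = 1 (for A = 1)
n = ln(E0/E) / xi
n = ln(9.73e6 / 0.84) / 1
n = ln(1.158333e+07) / 1 = 16.265

16.265


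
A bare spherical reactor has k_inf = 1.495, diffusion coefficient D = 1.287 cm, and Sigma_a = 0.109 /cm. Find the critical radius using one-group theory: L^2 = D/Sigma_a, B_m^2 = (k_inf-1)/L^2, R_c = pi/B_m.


L^2 = D / Sigma_a = 1.287 / 0.109 = 11.80734 cm^2
B_m^2 = (k_inf - 1) / L^2 = (1.495 - 1) / 11.80734 = 0.04192307 /cm^2
For a bare sphere: B_g = pi/R, so R_c = pi / sqrt(B_m^2)
R_c = pi / sqrt(0.04192307) = 15.343 cm

15.343


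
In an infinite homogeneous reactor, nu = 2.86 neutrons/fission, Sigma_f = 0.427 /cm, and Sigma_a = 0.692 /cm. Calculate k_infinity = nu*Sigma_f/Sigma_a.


k_inf = nu * Sigma_f / Sigma_a
k_inf = 2.86 * 0.427 / 0.692
k_inf = 1.7648

1.7648
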